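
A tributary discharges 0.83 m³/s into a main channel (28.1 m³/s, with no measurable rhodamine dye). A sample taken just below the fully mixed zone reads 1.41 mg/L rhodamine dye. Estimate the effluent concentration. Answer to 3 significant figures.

49.1 mg/L

Mass balance: 28.10·0 + 0.8300·Cₑ = 28.93·1.410
→ Cₑ = (28.93·1.410 − 28.10·0) / 0.8300 = 49.15 mg/L.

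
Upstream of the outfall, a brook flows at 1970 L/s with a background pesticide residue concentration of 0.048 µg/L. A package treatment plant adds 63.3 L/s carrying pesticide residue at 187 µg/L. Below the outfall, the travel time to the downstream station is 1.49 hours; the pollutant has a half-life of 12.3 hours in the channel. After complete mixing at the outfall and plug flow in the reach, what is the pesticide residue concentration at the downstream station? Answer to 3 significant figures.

Flow-weighted average: C = (1970·0.04800 + 63.30·187.0) / 2033 = 11930/2033 = 5.868 µg/L.
Half-life 12.3 h → k = ln 2 / 12.3 = 0.05635 h⁻¹ = 1.352 d⁻¹.
After decay, C = 5.868 × e^(−kt) = 5.868 × 0.9195 = 5.396 µg/L.

5.40 µg/L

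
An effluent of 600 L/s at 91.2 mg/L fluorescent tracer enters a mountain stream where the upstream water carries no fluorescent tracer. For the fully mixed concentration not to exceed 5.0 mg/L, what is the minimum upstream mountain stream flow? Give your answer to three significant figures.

Set C_mix = 5.0: (Q·0 + 600.0·91.20) / (Q + 600.0) = 5.0
→ Q = 600.0·(91.20 − 5.0)/(5.0 − 0) = 10340 L/s.

10300 L/s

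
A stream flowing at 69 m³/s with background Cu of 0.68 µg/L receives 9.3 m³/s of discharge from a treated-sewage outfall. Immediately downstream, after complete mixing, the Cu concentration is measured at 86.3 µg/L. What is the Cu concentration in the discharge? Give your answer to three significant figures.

722 µg/L

Mass balance: 69.00·0.6800 + 9.300·Cₑ = 78.30·86.30
→ Cₑ = (78.30·86.30 − 69.00·0.6800) / 9.300 = 721.5 µg/L.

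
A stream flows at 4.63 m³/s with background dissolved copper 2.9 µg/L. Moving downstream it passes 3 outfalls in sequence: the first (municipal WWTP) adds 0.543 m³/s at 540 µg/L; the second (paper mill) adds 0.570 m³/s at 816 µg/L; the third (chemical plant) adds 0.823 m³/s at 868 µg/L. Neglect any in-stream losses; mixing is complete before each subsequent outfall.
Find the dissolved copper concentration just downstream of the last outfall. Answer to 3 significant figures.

226 µg/L

Outfall 1: combined Q = 5.173 m³/s; C = (4.630·2.900 + 0.5430·540.0)/5.173 = 59.28 µg/L.
Outfall 2: combined Q = 5.743 m³/s; C = (5.173·59.28 + 0.5700·816.0)/5.743 = 134.4 µg/L.
Outfall 3: combined Q = 6.566 m³/s; C = (5.743·134.4 + 0.8230·868.0)/6.566 = 226.3 µg/L.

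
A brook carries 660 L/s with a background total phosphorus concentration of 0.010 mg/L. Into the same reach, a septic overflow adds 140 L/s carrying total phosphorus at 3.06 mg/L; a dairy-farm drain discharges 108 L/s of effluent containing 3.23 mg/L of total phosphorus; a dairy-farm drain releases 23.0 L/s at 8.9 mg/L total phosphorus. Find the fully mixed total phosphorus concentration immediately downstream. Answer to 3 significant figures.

Mass balance: C = (660.0·0.01000 + 140.0·3.060 + 108.0·3.230 + 23.00·8.900) / 931.0 = 988.5/931.0 = 1.062 mg/L.

1.06 mg/L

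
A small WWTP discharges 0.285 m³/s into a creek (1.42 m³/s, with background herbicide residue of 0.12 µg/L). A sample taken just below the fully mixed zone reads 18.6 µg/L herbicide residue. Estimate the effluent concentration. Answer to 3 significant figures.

111 µg/L

Mass balance: 1.420·0.1200 + 0.2850·Cₑ = 1.705·18.60
→ Cₑ = (1.705·18.60 − 1.420·0.1200) / 0.2850 = 110.7 µg/L.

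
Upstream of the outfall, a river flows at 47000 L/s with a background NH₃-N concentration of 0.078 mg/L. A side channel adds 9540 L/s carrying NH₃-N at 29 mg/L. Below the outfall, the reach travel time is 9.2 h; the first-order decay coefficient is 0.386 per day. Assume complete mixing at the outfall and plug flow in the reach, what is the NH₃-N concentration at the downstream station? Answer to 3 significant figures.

4.28 mg/L

Mixed concentration C = ΣQC/ΣQ = (47000·0.07800 + 9540·29.00) / 56540 = 280300/56540 = 4.958 mg/L.
After decay, C = 4.958 × e^(−kt) = 4.958 × 0.8625 = 4.276 mg/L.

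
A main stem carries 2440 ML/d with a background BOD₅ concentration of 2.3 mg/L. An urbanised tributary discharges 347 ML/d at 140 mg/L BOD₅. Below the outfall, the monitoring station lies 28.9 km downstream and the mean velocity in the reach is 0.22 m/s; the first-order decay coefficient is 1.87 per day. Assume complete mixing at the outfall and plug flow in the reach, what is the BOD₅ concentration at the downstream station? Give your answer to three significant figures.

Mixed concentration C = ΣQC/ΣQ = (2440·2.300 + 347.0·140.0) / 2787 = 54190/2787 = 19.44 mg/L.
Travel time t = 28.9·1000 / 0.22 = 131400 s = 36.49 h.
After decay, C = 19.44 × e^(−kt) = 19.44 × 0.05824 = 1.132 mg/L.

1.13 mg/L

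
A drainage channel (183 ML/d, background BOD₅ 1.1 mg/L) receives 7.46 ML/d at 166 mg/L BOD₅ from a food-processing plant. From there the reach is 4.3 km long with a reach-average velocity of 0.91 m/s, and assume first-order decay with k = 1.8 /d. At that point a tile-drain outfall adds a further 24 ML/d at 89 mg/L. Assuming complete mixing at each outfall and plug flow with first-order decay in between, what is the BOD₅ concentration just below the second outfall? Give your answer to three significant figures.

16.0 mg/L

Mass balance: C = (183.0·1.100 + 7.460·166.0) / 190.5 = 1440/190.5 = 7.559 mg/L; combined flow 190.5 ML/d.
Travel time t = 4.3·1000 / 0.91 = 4725 s = 1.313 h.
Applying C = C₀e^(−kt): 7.559 × 0.9062 = 6.850 mg/L.
At the second outfall, C = (190.5·6.850 + 24.00·89.00) / (190.5 + 24.00) = 16.04 mg/L.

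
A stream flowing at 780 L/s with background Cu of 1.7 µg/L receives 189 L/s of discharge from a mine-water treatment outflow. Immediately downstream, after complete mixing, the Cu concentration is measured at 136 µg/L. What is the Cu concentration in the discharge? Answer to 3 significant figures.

690 µg/L

Mass balance: 780.0·1.700 + 189.0·Cₑ = 969.0·136.0
→ Cₑ = (969.0·136.0 − 780.0·1.700) / 189.0 = 690.3 µg/L.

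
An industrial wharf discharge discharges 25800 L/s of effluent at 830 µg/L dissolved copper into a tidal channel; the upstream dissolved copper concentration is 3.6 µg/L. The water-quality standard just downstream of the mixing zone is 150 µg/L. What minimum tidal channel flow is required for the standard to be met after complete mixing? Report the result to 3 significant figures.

120000 L/s

Set C_mix = 150: (Q·3.600 + 25800·830.0) / (Q + 25800) = 150
→ Q = 25800·(830.0 − 150)/(150 − 3.600) = 119800 L/s.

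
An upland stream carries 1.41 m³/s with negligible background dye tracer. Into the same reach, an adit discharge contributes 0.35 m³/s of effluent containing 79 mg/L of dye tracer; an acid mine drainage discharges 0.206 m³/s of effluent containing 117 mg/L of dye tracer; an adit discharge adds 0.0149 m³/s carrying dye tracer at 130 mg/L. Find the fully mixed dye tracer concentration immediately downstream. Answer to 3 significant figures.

Mixed concentration C = ΣQC/ΣQ = (1.410·0 + 0.3500·79.00 + 0.2060·117.0 + 0.01490·130.0) / 1.981 = 53.69/1.981 = 27.10 mg/L.

27.1 mg/L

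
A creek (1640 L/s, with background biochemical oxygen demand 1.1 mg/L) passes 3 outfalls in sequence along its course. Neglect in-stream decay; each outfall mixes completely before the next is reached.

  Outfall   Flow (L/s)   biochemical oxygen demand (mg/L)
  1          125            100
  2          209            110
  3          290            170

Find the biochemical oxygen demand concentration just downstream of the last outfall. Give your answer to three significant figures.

Below outfall 1: Q → 1765 L/s, C = (1640·1.100 + 125.0·100.0)/1765 = 8.104 mg/L.
Below outfall 2: Q → 1974 L/s, C = (1765·8.104 + 209.0·110.0)/1974 = 18.89 mg/L.
Below outfall 3: Q → 2264 L/s, C = (1974·18.89 + 290.0·170.0)/2264 = 38.25 mg/L.

38.2 mg/L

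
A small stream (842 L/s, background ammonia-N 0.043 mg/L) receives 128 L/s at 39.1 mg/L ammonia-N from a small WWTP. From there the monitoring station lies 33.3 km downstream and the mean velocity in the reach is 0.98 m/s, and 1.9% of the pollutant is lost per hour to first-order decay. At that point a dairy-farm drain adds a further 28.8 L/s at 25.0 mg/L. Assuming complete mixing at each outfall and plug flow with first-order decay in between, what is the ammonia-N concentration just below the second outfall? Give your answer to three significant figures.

4.93 mg/L

Flow-weighted average: C = (842.0·0.04300 + 128.0·39.10) / 970.0 = 5041/970.0 = 5.197 mg/L; combined flow 970.0 L/s.
Travel time t = 33.3·1000 / 0.98 = 33980 s = 9.439 h.
1.9%/h lost → k = −ln(1 − 0.019) = 0.01918 h⁻¹.
Applying C = C₀e^(−kt): 5.197 × 0.8344 = 4.336 mg/L.
At the second outfall, C = (970.0·4.336 + 28.80·25.00) / (970.0 + 28.80) = 4.932 mg/L.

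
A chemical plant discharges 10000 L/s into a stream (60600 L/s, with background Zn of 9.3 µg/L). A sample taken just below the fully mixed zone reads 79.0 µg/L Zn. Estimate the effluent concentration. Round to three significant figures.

501 µg/L

Mass balance: 60600·9.300 + 10000·Cₑ = 70600·79.00
→ Cₑ = (70600·79.00 − 60600·9.300) / 10000 = 501.4 µg/L.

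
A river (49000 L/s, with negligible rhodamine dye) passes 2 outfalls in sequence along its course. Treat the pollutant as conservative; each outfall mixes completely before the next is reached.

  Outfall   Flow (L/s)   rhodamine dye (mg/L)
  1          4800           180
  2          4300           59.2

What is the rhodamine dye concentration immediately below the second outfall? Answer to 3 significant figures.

Below outfall 1: Q → 53800 L/s, C = (49000·0 + 4800·180.0)/53800 = 16.06 mg/L.
Below outfall 2: Q → 58100 L/s, C = (53800·16.06 + 4300·59.20)/58100 = 19.25 mg/L.

19.3 mg/L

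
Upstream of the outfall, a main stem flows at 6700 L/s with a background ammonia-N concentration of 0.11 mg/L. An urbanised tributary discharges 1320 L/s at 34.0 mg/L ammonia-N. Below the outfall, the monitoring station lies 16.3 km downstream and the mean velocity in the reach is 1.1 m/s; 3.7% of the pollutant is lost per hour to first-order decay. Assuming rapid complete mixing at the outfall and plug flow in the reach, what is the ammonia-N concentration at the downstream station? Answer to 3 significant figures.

Flow-weighted average: C = (6700·0.1100 + 1320·34.00) / 8020 = 45620/8020 = 5.688 mg/L.
Travel time t = 16.3·1000 / 1.1 = 14820 s = 4.116 h.
3.7%/h lost → k = −ln(1 − 0.037) = 0.03770 h⁻¹.
Decay over the reach: 5.688·exp(−kt) = 5.688·0.8563 = 4.870 mg/L.

4.87 mg/L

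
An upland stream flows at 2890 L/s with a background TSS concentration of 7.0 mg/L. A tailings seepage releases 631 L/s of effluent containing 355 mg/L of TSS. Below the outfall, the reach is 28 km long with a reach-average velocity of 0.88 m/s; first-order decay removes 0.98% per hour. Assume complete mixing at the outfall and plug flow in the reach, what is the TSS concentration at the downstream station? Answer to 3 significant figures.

Mass balance: C = (2890·7.000 + 631.0·355.0) / 3521 = 244200/3521 = 69.37 mg/L.
Travel time t = 28·1000 / 0.88 = 31820 s = 8.838 h.
0.98%/h lost → k = −ln(1 − 0.0098) = 0.009848 h⁻¹.
Decay over the reach: 69.37·exp(−kt) = 69.37·0.9166 = 63.58 mg/L.

63.6 mg/L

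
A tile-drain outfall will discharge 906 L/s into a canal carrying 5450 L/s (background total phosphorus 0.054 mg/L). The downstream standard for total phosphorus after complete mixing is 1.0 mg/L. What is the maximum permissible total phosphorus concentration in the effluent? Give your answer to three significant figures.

6.69 mg/L

At the limit, (Qr·Cr + Qe·Cₑ)/(Qr + Qe) = 1.0:
Cₑ = (6356·1.0 − 5450·0.05400) / 906.0 = 6.691 mg/L.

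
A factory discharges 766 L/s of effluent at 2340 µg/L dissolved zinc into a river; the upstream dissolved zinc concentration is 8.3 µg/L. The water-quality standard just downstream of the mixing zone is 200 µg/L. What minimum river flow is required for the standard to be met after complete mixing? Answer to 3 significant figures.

8550 L/s

Set C_mix = 200: (Q·8.300 + 766.0·2340) / (Q + 766.0) = 200
→ Q = 766.0·(2340 − 200)/(200 − 8.300) = 8551 L/s.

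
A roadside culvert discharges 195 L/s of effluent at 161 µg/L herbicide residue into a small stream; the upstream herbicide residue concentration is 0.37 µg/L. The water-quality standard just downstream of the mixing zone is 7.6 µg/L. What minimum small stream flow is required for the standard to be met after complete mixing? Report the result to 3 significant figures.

Set C_mix = 7.6: (Q·0.3700 + 195.0·161.0) / (Q + 195.0) = 7.6
→ Q = 195.0·(161.0 − 7.6)/(7.6 − 0.3700) = 4137 L/s.

4140 L/s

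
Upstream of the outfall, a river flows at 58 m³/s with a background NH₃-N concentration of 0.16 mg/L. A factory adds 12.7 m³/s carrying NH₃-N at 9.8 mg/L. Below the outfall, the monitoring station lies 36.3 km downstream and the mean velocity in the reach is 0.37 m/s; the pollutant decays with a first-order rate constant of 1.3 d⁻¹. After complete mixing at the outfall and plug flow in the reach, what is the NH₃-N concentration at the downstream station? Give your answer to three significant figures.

After mixing, C = (58.00·0.1600 + 12.70·9.800) / 70.70 = 133.7/70.70 = 1.892 mg/L.
Travel time t = 36.3·1000 / 0.37 = 98110 s = 27.25 h.
Applying C = C₀e^(−kt): 1.892 × 0.2285 = 0.4323 mg/L.

0.432 mg/L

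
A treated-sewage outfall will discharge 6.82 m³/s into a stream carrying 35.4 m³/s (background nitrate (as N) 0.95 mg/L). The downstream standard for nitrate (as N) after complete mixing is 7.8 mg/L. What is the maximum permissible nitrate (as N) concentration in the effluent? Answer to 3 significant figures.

43.4 mg/L

At the limit, (Qr·Cr + Qe·Cₑ)/(Qr + Qe) = 7.8:
Cₑ = (42.22·7.8 − 35.40·0.9500) / 6.820 = 43.36 mg/L.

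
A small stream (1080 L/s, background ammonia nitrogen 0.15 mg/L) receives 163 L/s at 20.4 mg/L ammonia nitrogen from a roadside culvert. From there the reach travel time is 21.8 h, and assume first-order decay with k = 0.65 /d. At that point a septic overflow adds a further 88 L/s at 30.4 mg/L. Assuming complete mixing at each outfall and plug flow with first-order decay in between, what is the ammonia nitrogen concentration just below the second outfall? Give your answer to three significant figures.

Conservation of mass: C = (1080·0.1500 + 163.0·20.40) / 1243 = 3487/1243 = 2.805 mg/L; combined flow 1243 L/s.
After decay, C = 2.805 × e^(−kt) = 2.805 × 0.5541 = 1.555 mg/L.
At the second outfall, C = (1243·1.555 + 88.00·30.40) / (1243 + 88.00) = 3.462 mg/L.

3.46 mg/L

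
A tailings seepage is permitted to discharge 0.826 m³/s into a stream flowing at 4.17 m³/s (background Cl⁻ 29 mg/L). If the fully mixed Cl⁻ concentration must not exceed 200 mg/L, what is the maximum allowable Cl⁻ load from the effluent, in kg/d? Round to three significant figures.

75900 kg/d

Mass balance at the limit: 4.170·29.00 + 0.8260·Cₑ = 4.996·200 → Cₑ = 1063 mg/L.
Load = 0.8260 m³/s × 1063 g/m³ × 86 400 s/d = 75880 kg/d.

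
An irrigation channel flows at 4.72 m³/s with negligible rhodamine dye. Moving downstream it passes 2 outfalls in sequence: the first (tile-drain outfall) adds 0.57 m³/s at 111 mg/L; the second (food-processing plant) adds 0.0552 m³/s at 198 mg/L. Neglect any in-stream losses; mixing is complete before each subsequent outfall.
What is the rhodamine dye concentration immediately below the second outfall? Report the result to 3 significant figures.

Outfall 1: combined Q = 5.290 m³/s; C = (4.720·0 + 0.5700·111.0)/5.290 = 11.96 mg/L.
Outfall 2: combined Q = 5.345 m³/s; C = (5.290·11.96 + 0.05520·198.0)/5.345 = 13.88 mg/L.

13.9 mg/L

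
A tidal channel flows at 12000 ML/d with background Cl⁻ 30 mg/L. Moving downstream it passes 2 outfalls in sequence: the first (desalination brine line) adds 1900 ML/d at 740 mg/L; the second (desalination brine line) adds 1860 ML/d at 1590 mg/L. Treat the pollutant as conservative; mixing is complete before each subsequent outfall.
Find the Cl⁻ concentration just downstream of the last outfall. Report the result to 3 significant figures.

After outfall 1: Q = 12000 + 1900 = 13900 ML/d; C = (12000·30.00 + 1900·740.0)/13900 = 127.1 mg/L.
After outfall 2: Q = 13900 + 1860 = 15760 ML/d; C = (13900·127.1 + 1860·1590)/15760 = 299.7 mg/L.

300 mg/L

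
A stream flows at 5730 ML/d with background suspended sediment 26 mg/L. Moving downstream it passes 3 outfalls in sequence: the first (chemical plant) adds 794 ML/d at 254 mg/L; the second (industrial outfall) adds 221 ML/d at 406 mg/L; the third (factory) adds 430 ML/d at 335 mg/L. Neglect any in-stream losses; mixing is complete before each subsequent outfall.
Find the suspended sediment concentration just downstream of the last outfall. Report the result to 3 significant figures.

81.5 mg/L

Below outfall 1: Q → 6524 ML/d, C = (5730·26.00 + 794.0·254.0)/6524 = 53.75 mg/L.
Below outfall 2: Q → 6745 ML/d, C = (6524·53.75 + 221.0·406.0)/6745 = 65.29 mg/L.
Below outfall 3: Q → 7175 ML/d, C = (6745·65.29 + 430.0·335.0)/7175 = 81.45 mg/L.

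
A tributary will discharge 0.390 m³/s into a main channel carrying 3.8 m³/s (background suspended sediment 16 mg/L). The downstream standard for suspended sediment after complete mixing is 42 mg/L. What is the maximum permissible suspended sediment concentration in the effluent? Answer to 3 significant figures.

At the limit, (Qr·Cr + Qe·Cₑ)/(Qr + Qe) = 42:
Cₑ = (4.190·42 − 3.800·16.00) / 0.3900 = 295.3 mg/L.

295 mg/L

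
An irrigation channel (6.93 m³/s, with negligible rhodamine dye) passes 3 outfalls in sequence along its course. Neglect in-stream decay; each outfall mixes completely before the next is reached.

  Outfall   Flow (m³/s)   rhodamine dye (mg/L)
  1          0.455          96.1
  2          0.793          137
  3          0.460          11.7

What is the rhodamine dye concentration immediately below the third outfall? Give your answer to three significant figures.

Below outfall 1: Q → 7.385 m³/s, C = (6.930·0 + 0.4550·96.10)/7.385 = 5.921 mg/L.
Below outfall 2: Q → 8.178 m³/s, C = (7.385·5.921 + 0.7930·137.0)/8.178 = 18.63 mg/L.
Below outfall 3: Q → 8.638 m³/s, C = (8.178·18.63 + 0.4600·11.70)/8.638 = 18.26 mg/L.

18.3 mg/L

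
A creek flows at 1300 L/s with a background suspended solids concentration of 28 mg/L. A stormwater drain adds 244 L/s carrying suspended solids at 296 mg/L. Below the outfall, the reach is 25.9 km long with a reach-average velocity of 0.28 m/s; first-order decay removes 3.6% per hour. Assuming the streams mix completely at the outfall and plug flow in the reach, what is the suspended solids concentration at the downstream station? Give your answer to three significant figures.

27.4 mg/L

Mixed concentration C = ΣQC/ΣQ = (1300·28.00 + 244.0·296.0) / 1544 = 108600/1544 = 70.35 mg/L.
Travel time t = 25.9·1000 / 0.28 = 92500 s = 25.69 h.
3.6%/h lost → k = −ln(1 − 0.036) = 0.03666 h⁻¹.
Decay over the reach: 70.35·exp(−kt) = 70.35·0.3898 = 27.43 mg/L.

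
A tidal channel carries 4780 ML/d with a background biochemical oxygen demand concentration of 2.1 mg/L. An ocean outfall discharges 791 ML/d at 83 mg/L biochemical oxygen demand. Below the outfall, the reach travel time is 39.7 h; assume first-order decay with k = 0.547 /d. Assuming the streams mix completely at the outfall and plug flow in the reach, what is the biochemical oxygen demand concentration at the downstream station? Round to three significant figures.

Mass balance: C = (4780·2.100 + 791.0·83.00) / 5571 = 75690/5571 = 13.59 mg/L.
Applying C = C₀e^(−kt): 13.59 × 0.4046 = 5.497 mg/L.

5.50 mg/L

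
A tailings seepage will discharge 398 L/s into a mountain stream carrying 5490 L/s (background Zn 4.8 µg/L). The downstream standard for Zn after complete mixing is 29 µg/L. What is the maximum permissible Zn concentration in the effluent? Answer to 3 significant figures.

363 µg/L

At the limit, (Qr·Cr + Qe·Cₑ)/(Qr + Qe) = 29:
Cₑ = (5888·29 − 5490·4.800) / 398.0 = 362.8 µg/L.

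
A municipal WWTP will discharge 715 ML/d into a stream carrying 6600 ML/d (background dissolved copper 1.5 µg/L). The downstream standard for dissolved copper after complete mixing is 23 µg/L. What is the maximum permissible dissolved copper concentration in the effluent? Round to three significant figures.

At the limit, (Qr·Cr + Qe·Cₑ)/(Qr + Qe) = 23:
Cₑ = (7315·23 − 6600·1.500) / 715.0 = 221.5 µg/L.

221 µg/L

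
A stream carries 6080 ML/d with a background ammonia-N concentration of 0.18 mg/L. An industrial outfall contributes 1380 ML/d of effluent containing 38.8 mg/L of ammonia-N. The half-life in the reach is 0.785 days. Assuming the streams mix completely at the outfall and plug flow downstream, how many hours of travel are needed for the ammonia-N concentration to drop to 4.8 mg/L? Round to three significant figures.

After mixing, C = (6080·0.1800 + 1380·38.80) / 7460 = 54640/7460 = 7.324 mg/L.
Half-life 0.785 d → k = ln 2 / 0.785 = 0.8830 d⁻¹.
7.324·exp(−k·t) = 4.8 → t = ln(7.324/4.8)/k = 41350 s = 11.49 h.

11.5 h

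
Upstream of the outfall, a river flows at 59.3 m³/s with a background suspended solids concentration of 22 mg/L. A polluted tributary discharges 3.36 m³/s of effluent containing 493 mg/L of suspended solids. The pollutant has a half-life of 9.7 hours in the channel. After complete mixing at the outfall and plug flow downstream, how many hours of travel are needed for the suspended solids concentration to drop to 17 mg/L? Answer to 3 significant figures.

Mixed concentration C = ΣQC/ΣQ = (59.30·22.00 + 3.360·493.0) / 62.66 = 2961/62.66 = 47.26 mg/L.
Half-life 9.7 h → k = ln 2 / 9.7 = 0.07146 h⁻¹ = 1.715 d⁻¹.
47.26·exp(−k·t) = 17 → t = ln(47.26/17)/k = 51510 s = 14.31 h.

14.3 h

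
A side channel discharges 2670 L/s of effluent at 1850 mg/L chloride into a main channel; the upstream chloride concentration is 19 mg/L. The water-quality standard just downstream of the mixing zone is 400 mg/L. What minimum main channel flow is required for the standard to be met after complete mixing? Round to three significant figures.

10200 L/s

Set C_mix = 400: (Q·19.00 + 2670·1850) / (Q + 2670) = 400
→ Q = 2670·(1850 − 400)/(400 − 19.00) = 10160 L/s.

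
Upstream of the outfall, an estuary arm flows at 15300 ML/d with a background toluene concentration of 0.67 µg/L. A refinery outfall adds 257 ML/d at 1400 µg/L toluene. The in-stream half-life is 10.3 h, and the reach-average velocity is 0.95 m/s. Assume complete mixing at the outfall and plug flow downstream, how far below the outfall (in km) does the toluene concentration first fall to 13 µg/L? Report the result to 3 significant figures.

Flow-weighted average: C = (15300·0.6700 + 257.0·1400) / 15560 = 370100/15560 = 23.79 µg/L.
Half-life 10.3 h → k = ln 2 / 10.3 = 0.06730 h⁻¹ = 1.615 d⁻¹.
Set 23.79·exp(−k·t) = 13 → t = ln(23.79/13)/k = 32320 s = 8.978 h.
Distance = v·t = 0.95·32320 = 30700 m = 30.70 km.

30.7 km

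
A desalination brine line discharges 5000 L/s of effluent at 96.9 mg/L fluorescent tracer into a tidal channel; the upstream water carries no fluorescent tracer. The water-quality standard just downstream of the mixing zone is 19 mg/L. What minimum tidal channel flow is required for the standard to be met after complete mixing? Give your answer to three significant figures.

20500 L/s

Set C_mix = 19: (Q·0 + 5000·96.90) / (Q + 5000) = 19
→ Q = 5000·(96.90 − 19)/(19 − 0) = 20500 L/s.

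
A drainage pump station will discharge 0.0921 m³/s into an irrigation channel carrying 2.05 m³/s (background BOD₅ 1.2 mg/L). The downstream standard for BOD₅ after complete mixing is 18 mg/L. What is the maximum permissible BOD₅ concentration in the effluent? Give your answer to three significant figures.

392 mg/L

At the limit, (Qr·Cr + Qe·Cₑ)/(Qr + Qe) = 18:
Cₑ = (2.142·18 − 2.050·1.200) / 0.09210 = 391.9 mg/L.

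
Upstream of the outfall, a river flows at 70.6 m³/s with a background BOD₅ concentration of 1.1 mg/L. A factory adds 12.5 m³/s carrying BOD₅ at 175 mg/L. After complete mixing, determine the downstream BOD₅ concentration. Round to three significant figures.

27.3 mg/L

Mass balance: C = (70.60·1.100 + 12.50·175.0) / 83.10 = 2265/83.10 = 27.26 mg/L.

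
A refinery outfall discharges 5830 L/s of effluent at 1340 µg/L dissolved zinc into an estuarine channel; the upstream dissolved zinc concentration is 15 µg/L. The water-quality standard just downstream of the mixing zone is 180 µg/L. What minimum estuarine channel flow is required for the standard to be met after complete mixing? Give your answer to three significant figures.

Set C_mix = 180: (Q·15.00 + 5830·1340) / (Q + 5830) = 180
→ Q = 5830·(1340 − 180)/(180 − 15.00) = 40990 L/s.

41000 L/s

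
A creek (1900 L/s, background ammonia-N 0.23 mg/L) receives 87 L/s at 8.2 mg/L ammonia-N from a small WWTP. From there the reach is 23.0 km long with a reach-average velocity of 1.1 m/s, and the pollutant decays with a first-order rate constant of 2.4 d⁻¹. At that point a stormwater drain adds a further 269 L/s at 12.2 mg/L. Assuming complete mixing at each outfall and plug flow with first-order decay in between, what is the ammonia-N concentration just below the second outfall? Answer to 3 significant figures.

1.74 mg/L

Mixed concentration C = ΣQC/ΣQ = (1900·0.2300 + 87.00·8.200) / 1987 = 1150/1987 = 0.5790 mg/L; combined flow 1987 L/s.
Travel time t = 23.0·1000 / 1.1 = 20910 s = 5.808 h.
First-order decay: C = 0.5790·exp(−k·t) = 0.5790·0.5594 = 0.3239 mg/L.
At the second outfall, C = (1987·0.3239 + 269.0·12.20) / (1987 + 269.0) = 1.740 mg/L.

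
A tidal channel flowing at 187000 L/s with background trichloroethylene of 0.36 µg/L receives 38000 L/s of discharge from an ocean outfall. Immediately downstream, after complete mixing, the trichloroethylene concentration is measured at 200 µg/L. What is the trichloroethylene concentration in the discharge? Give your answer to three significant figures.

Mass balance: 187000·0.3600 + 38000·Cₑ = 225000·200.0
→ Cₑ = (225000·200.0 − 187000·0.3600) / 38000 = 1182 µg/L.

1180 µg/L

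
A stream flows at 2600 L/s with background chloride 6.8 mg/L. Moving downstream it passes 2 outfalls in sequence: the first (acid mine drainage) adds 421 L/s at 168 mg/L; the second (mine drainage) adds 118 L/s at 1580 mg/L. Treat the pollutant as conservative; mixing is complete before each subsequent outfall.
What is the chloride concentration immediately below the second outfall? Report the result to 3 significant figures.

Below outfall 1: Q → 3021 L/s, C = (2600·6.800 + 421.0·168.0)/3021 = 29.26 mg/L.
Below outfall 2: Q → 3139 L/s, C = (3021·29.26 + 118.0·1580)/3139 = 87.56 mg/L.

87.6 mg/L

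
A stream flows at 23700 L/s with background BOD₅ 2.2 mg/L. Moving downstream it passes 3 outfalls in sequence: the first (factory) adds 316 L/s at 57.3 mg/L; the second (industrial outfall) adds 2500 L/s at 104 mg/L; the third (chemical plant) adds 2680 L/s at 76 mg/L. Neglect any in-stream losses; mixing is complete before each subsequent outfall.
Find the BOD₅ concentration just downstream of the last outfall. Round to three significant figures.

18.3 mg/L

Outfall 1: combined Q = 24020 L/s; C = (23700·2.200 + 316.0·57.30)/24020 = 2.925 mg/L.
Outfall 2: combined Q = 26520 L/s; C = (24020·2.925 + 2500·104.0)/26520 = 12.45 mg/L.
Outfall 3: combined Q = 29200 L/s; C = (26520·12.45 + 2680·76.00)/29200 = 18.29 mg/L.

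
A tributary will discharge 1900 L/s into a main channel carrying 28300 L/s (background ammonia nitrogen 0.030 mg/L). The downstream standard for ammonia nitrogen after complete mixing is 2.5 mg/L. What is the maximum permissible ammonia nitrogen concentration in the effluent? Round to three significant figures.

39.3 mg/L

At the limit, (Qr·Cr + Qe·Cₑ)/(Qr + Qe) = 2.5:
Cₑ = (30200·2.5 − 28300·0.03000) / 1900 = 39.29 mg/L.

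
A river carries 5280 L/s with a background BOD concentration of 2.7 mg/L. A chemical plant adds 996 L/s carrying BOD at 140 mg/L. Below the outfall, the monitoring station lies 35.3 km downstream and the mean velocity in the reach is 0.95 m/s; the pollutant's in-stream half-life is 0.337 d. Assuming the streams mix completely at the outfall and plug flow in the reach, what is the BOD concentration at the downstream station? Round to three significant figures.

Conservation of mass: C = (5280·2.700 + 996.0·140.0) / 6276 = 153700/6276 = 24.49 mg/L.
Travel time t = 35.3·1000 / 0.95 = 37160 s = 10.32 h.
Half-life 0.337 d → k = ln 2 / 0.337 = 2.057 d⁻¹.
Applying C = C₀e^(−kt): 24.49 × 0.4129 = 10.11 mg/L.

10.1 mg/L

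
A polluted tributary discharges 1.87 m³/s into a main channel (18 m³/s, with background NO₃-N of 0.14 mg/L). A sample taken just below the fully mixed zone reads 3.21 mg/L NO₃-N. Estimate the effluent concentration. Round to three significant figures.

Mass balance: 18.00·0.1400 + 1.870·Cₑ = 19.87·3.210
→ Cₑ = (19.87·3.210 − 18.00·0.1400) / 1.870 = 32.76 mg/L.

32.8 mg/L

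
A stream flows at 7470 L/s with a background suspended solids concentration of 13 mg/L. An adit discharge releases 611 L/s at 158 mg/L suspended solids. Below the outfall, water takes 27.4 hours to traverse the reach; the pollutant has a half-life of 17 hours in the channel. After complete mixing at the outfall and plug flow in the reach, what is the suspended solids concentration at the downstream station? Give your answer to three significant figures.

Mixed concentration C = ΣQC/ΣQ = (7470·13.00 + 611.0·158.0) / 8081 = 193600/8081 = 23.96 mg/L.
Half-life 17 h → k = ln 2 / 17 = 0.04077 h⁻¹ = 0.9786 d⁻¹.
Applying C = C₀e^(−kt): 23.96 × 0.3272 = 7.841 mg/L.

7.84 mg/L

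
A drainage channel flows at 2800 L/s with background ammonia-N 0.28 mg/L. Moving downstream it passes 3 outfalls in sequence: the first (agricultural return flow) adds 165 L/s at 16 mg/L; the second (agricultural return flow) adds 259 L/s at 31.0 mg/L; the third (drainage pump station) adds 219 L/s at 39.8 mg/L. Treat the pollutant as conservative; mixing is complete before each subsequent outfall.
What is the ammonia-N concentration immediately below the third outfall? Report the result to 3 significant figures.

5.86 mg/L

After outfall 1: Q = 2800 + 165.0 = 2965 L/s; C = (2800·0.2800 + 165.0·16.00)/2965 = 1.155 mg/L.
After outfall 2: Q = 2965 + 259.0 = 3224 L/s; C = (2965·1.155 + 259.0·31.00)/3224 = 3.552 mg/L.
After outfall 3: Q = 3224 + 219.0 = 3443 L/s; C = (3224·3.552 + 219.0·39.80)/3443 = 5.858 mg/L.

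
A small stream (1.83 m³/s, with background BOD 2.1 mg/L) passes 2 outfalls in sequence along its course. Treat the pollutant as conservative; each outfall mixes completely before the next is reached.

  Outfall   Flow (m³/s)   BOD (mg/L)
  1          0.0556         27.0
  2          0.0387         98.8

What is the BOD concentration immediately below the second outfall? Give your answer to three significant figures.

4.76 mg/L

Below outfall 1: Q → 1.886 m³/s, C = (1.830·2.100 + 0.05560·27.00)/1.886 = 2.834 mg/L.
Below outfall 2: Q → 1.924 m³/s, C = (1.886·2.834 + 0.03870·98.80)/1.924 = 4.764 mg/L.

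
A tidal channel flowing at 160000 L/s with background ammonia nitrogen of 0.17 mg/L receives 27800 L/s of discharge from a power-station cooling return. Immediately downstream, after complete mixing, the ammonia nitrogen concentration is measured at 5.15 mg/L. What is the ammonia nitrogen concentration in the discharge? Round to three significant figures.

33.8 mg/L

Mass balance: 160000·0.1700 + 27800·Cₑ = 187800·5.150
→ Cₑ = (187800·5.150 − 160000·0.1700) / 27800 = 33.81 mg/L.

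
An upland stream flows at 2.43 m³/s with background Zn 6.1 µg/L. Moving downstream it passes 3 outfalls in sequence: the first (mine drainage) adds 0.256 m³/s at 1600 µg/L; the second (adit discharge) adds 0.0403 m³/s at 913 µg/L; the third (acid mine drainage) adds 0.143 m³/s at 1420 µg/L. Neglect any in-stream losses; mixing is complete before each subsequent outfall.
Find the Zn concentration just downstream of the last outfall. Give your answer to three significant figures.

232 µg/L

Outfall 1: combined Q = 2.686 m³/s; C = (2.430·6.100 + 0.2560·1600)/2.686 = 158.0 µg/L.
Outfall 2: combined Q = 2.726 m³/s; C = (2.686·158.0 + 0.04030·913.0)/2.726 = 169.2 µg/L.
Outfall 3: combined Q = 2.869 m³/s; C = (2.726·169.2 + 0.1430·1420)/2.869 = 231.5 µg/L.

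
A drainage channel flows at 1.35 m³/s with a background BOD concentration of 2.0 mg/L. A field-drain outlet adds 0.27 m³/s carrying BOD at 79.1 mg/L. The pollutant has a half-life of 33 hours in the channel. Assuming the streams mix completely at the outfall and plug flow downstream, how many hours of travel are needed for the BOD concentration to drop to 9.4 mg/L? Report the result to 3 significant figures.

21.8 h

After mixing, C = (1.350·2.000 + 0.2700·79.10) / 1.620 = 24.06/1.620 = 14.85 mg/L.
Half-life 33 h → k = ln 2 / 33 = 0.02100 h⁻¹ = 0.5041 d⁻¹.
14.85·exp(−k·t) = 9.4 → t = ln(14.85/9.4)/k = 78380 s = 21.77 h.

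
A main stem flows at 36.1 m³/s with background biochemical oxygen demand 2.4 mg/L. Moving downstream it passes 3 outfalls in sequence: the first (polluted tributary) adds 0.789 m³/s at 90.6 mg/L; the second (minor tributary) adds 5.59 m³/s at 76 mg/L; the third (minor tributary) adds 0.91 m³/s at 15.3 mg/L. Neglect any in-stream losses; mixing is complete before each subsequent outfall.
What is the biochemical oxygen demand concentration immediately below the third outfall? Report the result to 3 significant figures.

After outfall 1: Q = 36.10 + 0.7890 = 36.89 m³/s; C = (36.10·2.400 + 0.7890·90.60)/36.89 = 4.286 mg/L.
After outfall 2: Q = 36.89 + 5.590 = 42.48 m³/s; C = (36.89·4.286 + 5.590·76.00)/42.48 = 13.72 mg/L.
After outfall 3: Q = 42.48 + 0.9100 = 43.39 m³/s; C = (42.48·13.72 + 0.9100·15.30)/43.39 = 13.76 mg/L.

13.8 mg/L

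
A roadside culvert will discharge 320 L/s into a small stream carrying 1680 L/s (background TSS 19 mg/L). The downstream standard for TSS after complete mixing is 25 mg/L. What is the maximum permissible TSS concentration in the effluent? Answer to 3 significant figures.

At the limit, (Qr·Cr + Qe·Cₑ)/(Qr + Qe) = 25:
Cₑ = (2000·25 − 1680·19.00) / 320.0 = 56.50 mg/L.

56.5 mg/L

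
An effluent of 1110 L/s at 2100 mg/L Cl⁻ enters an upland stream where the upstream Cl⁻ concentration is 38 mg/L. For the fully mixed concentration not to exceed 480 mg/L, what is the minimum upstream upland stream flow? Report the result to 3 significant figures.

Set C_mix = 480: (Q·38.00 + 1110·2100) / (Q + 1110) = 480
→ Q = 1110·(2100 − 480)/(480 − 38.00) = 4068 L/s.

4070 L/s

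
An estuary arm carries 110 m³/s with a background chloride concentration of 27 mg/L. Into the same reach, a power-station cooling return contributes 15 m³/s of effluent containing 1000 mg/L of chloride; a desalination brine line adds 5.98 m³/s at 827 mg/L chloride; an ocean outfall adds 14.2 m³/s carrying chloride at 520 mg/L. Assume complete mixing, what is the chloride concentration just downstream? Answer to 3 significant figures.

209 mg/L

After mixing, C = (110.0·27.00 + 15.00·1000 + 5.980·827.0 + 14.20·520.0) / 145.2 = 30300/145.2 = 208.7 mg/L.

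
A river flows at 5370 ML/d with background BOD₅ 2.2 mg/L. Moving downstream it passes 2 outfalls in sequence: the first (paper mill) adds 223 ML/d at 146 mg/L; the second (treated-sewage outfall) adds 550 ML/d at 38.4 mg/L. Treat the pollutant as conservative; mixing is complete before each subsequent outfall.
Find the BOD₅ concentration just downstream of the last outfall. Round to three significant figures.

Below outfall 1: Q → 5593 ML/d, C = (5370·2.200 + 223.0·146.0)/5593 = 7.933 mg/L.
Below outfall 2: Q → 6143 ML/d, C = (5593·7.933 + 550.0·38.40)/6143 = 10.66 mg/L.

10.7 mg/L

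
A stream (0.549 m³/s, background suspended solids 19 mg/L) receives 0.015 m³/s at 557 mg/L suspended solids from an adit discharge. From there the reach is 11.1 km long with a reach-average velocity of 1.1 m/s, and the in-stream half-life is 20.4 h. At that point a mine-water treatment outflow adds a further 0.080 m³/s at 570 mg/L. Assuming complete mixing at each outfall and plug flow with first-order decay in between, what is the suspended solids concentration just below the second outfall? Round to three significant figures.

Mixed concentration C = ΣQC/ΣQ = (0.5490·19.00 + 0.01500·557.0) / 0.5640 = 18.79/0.5640 = 33.31 mg/L; combined flow 0.5640 m³/s.
Travel time t = 11.1·1000 / 1.1 = 10090 s = 2.803 h.
Half-life 20.4 h → k = ln 2 / 20.4 = 0.03398 h⁻¹ = 0.8155 d⁻¹.
First-order decay: C = 33.31·exp(−k·t) = 33.31·0.9092 = 30.28 mg/L.
At the second outfall, C = (0.5640·30.28 + 0.08000·570.0) / (0.5640 + 0.08000) = 97.33 mg/L.

97.3 mg/L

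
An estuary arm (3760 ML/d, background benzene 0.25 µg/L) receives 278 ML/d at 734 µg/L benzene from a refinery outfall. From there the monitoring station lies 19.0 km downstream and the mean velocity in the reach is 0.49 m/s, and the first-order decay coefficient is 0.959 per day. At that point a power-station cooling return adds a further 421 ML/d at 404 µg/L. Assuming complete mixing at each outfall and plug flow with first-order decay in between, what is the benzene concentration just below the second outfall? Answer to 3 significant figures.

68.0 µg/L

Mixed concentration C = ΣQC/ΣQ = (3760·0.2500 + 278.0·734.0) / 4038 = 205000/4038 = 50.77 µg/L; combined flow 4038 ML/d.
Travel time t = 19.0·1000 / 0.49 = 38780 s = 10.77 h.
Decay over the reach: 50.77·exp(−kt) = 50.77·0.6503 = 33.01 µg/L.
Second outfall: C = (4038·33.01 + 421.0·404.0)/4459 = 68.04 µg/L.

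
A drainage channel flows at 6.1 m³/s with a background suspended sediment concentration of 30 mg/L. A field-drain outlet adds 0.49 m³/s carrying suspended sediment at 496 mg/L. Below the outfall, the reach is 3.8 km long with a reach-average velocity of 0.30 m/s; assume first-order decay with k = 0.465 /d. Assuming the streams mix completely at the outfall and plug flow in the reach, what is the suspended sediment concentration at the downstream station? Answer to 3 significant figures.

60.4 mg/L

Mixed concentration C = ΣQC/ΣQ = (6.100·30.00 + 0.4900·496.0) / 6.590 = 426.0/6.590 = 64.65 mg/L.
Travel time t = 3.8·1000 / 0.30 = 12670 s = 3.519 h.
Applying C = C₀e^(−kt): 64.65 × 0.9341 = 60.39 mg/L.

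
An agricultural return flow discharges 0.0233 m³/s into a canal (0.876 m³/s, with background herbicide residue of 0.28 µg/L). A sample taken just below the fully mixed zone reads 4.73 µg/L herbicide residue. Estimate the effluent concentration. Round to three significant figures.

172 µg/L

Mass balance: 0.8760·0.2800 + 0.02330·Cₑ = 0.8993·4.730
→ Cₑ = (0.8993·4.730 − 0.8760·0.2800) / 0.02330 = 172.0 µg/L.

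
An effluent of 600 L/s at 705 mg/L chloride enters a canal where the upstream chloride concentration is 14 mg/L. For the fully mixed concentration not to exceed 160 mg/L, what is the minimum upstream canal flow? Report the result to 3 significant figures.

2240 L/s

Set C_mix = 160: (Q·14.00 + 600.0·705.0) / (Q + 600.0) = 160
→ Q = 600.0·(705.0 − 160)/(160 − 14.00) = 2240 L/s.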